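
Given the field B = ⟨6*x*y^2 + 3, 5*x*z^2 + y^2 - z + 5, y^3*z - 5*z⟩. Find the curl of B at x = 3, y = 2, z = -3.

(∇×B)₁ = ∂B₃/∂y − ∂B₂/∂z = -10*x*z + 3*y^2*z + 1
(∇×B)₂ = ∂B₁/∂z − ∂B₃/∂x = 0
(∇×B)₃ = ∂B₂/∂x − ∂B₁/∂y = -12*x*y + 5*z^2
∇×B = (-10*x*z + 3*y^2*z + 1, 0, -12*x*y + 5*z^2)
At (3, 2, -3): (55, 0, -27).

(55, 0, -27)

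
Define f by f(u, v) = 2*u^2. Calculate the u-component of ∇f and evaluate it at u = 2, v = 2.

8

(∇f)_1 = ∂f/∂u = 4*u
At (2, 2): 8.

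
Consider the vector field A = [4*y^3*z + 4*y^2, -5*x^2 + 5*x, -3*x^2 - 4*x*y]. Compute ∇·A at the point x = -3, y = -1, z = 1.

∂A₁/∂x = 0
∂A₂/∂y = 0
∂A₃/∂z = 0
∇·A = 0
At (-3, -1, 1): 0.

0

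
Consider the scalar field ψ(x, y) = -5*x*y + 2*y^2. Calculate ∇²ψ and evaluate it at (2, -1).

∂²ψ/∂x² = 0
∂²ψ/∂y² = 4
∇²ψ = 4
At (2, -1): 4.

4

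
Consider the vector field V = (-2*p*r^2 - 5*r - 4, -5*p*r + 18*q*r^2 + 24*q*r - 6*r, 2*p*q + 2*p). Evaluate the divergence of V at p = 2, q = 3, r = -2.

16

∂V₁/∂p = -2*r^2
∂V₂/∂q = 18*r^2 + 24*r
∂V₃/∂r = 0
∇·V = 16*r^2 + 24*r
At (2, 3, -2): 16.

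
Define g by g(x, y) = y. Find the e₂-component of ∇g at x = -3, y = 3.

1

(∇g)_2 = ∂g/∂y = 1
At (-3, 3): 1.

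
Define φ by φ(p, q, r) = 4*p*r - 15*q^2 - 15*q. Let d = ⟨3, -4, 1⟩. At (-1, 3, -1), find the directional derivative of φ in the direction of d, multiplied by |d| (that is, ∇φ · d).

404

∂φ/∂p = 4*r
∂φ/∂q = -30*q - 15
∂φ/∂r = 4*p
∇φ at (-1, 3, -1) = (-4, -105, -4)
∇φ · d = (-4)(3) + (-105)(-4) + (-4)(1) = 404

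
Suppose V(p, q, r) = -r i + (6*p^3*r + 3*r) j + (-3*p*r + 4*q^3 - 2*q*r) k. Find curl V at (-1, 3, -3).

(117, -10, -54)

(∇×V)₁ = ∂V₃/∂q − ∂V₂/∂r = -6*p^3 + 12*q^2 - 2*r - 3
(∇×V)₂ = ∂V₁/∂r − ∂V₃/∂p = 3*r - 1
(∇×V)₃ = ∂V₂/∂p − ∂V₁/∂q = 18*p^2*r
∇×V = (-6*p^3 + 12*q^2 - 2*r - 3, 3*r - 1, 18*p^2*r)
At (-1, 3, -3): (117, -10, -54).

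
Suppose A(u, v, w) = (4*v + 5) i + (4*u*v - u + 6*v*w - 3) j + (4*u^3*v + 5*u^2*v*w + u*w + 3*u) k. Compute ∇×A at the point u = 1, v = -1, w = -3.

(∇×A)₁ = ∂A₃/∂v − ∂A₂/∂w = 4*u^3 + 5*u^2*w - 6*v
(∇×A)₂ = ∂A₁/∂w − ∂A₃/∂u = -12*u^2*v - 10*u*v*w - w - 3
(∇×A)₃ = ∂A₂/∂u − ∂A₁/∂v = 4*v - 5
∇×A = (4*u^3 + 5*u^2*w - 6*v, -12*u^2*v - 10*u*v*w - w - 3, 4*v - 5)
At (1, -1, -3): (-5, -18, -9).

(-5, -18, -9)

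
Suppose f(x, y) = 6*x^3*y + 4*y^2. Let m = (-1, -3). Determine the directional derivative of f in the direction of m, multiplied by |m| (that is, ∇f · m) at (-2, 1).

∂f/∂x = 18*x^2*y
∂f/∂y = 6*x^3 + 8*y
∇f at (-2, 1) = (72, -40)
∇f · m = (72)(-1) + (-40)(-3) = 48

48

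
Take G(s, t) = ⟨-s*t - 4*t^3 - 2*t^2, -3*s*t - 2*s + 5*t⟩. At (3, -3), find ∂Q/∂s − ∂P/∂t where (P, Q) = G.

∂G₂/∂s = -3*t - 2
∂G₁/∂t = -s - 12*t^2 - 4*t
Scalar curl = s + 12*t^2 + t - 2
At (3, -3): 106.

106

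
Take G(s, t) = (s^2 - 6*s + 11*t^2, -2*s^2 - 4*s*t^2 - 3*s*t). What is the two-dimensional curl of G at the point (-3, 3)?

∂G₂/∂s = -4*s - 4*t^2 - 3*t
∂G₁/∂t = 22*t
Scalar curl = -4*s - 4*t^2 - 25*t
At (-3, 3): -99.

-99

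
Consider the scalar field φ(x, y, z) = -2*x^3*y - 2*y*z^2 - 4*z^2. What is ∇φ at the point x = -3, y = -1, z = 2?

(54, 46, -8)

∂φ/∂x = -6*x^2*y
∂φ/∂y = -2*x^3 - 2*z^2
∂φ/∂z = -4*y*z - 8*z
∇φ = (-6*x^2*y, -2*x^3 - 2*z^2, -4*y*z - 8*z)
At (-3, -1, 2): (54, 46, -8).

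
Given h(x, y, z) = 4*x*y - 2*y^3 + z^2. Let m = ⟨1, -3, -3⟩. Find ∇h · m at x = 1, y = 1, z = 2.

∂h/∂x = 4*y
∂h/∂y = 4*x - 6*y^2
∂h/∂z = 2*z
∇h at (1, 1, 2) = (4, -2, 4)
∇h · m = (4)(1) + (-2)(-3) + (4)(-3) = -2

-2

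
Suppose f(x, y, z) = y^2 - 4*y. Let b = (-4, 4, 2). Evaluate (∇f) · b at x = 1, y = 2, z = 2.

0

∂f/∂x = 0
∂f/∂y = 2*y - 4
∂f/∂z = 0
∇f at (1, 2, 2) = (0, 0, 0)
∇f · b = (0)(-4) + (0)(4) + (0)(2) = 0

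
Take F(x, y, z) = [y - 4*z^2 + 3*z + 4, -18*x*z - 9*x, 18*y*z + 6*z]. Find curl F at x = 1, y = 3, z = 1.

(∇×F)₁ = ∂F₃/∂y − ∂F₂/∂z = 18*x + 18*z
(∇×F)₂ = ∂F₁/∂z − ∂F₃/∂x = -8*z + 3
(∇×F)₃ = ∂F₂/∂x − ∂F₁/∂y = -18*z - 10
∇×F = (18*x + 18*z, -8*z + 3, -18*z - 10)
At (1, 3, 1): (36, -5, -28).

(36, -5, -28)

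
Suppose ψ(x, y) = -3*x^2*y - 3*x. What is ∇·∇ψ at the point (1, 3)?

∂²ψ/∂x² = -6*y
∂²ψ/∂y² = 0
∇²ψ = -6*y
At (1, 3): -18.

-18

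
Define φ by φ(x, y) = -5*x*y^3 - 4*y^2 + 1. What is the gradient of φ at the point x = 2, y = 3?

∂φ/∂x = -5*y^3
∂φ/∂y = -15*x*y^2 - 8*y
∇φ = (-5*y^3, -15*x*y^2 - 8*y)
At (2, 3): (-135, -294).

(-135, -294)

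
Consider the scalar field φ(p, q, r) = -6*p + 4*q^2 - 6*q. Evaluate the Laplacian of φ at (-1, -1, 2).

8

∂²φ/∂p² = 0
∂²φ/∂q² = 8
∂²φ/∂r² = 0
∇²φ = 8
At (-1, -1, 2): 8.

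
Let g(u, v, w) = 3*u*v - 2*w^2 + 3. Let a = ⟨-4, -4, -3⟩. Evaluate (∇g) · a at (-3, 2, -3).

∂g/∂u = 3*v
∂g/∂v = 3*u
∂g/∂w = -4*w
∇g at (-3, 2, -3) = (6, -9, 12)
∇g · a = (6)(-4) + (-9)(-4) + (12)(-3) = -24

-24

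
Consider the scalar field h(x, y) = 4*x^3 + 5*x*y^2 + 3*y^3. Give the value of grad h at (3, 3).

∂h/∂x = 12*x^2 + 5*y^2
∂h/∂y = 10*x*y + 9*y^2
∇h = (12*x^2 + 5*y^2, 10*x*y + 9*y^2)
At (3, 3): (153, 171).

(153, 171)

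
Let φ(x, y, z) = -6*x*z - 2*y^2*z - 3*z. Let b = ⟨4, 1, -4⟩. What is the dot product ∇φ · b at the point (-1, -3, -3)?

∂φ/∂x = -6*z
∂φ/∂y = -4*y*z
∂φ/∂z = -6*x - 2*y^2 - 3
∇φ at (-1, -3, -3) = (18, -36, -15)
∇φ · b = (18)(4) + (-36)(1) + (-15)(-4) = 96

96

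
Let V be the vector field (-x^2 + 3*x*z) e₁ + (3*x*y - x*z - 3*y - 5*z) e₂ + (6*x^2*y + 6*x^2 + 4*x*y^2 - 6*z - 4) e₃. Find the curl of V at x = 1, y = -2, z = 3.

(-4, -1, -9)

(∇×V)₁ = ∂V₃/∂y − ∂V₂/∂z = 6*x^2 + 8*x*y + x + 5
(∇×V)₂ = ∂V₁/∂z − ∂V₃/∂x = -12*x*y - 9*x - 4*y^2
(∇×V)₃ = ∂V₂/∂x − ∂V₁/∂y = 3*y - z
∇×V = (6*x^2 + 8*x*y + x + 5, -12*x*y - 9*x - 4*y^2, 3*y - z)
At (1, -2, 3): (-4, -1, -9).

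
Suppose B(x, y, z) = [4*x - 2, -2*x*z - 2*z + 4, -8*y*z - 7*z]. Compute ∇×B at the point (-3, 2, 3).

(-28, 0, -6)

(∇×B)₁ = ∂B₃/∂y − ∂B₂/∂z = 2*x - 8*z + 2
(∇×B)₂ = ∂B₁/∂z − ∂B₃/∂x = 0
(∇×B)₃ = ∂B₂/∂x − ∂B₁/∂y = -2*z
∇×B = (2*x - 8*z + 2, 0, -2*z)
At (-3, 2, 3): (-28, 0, -6).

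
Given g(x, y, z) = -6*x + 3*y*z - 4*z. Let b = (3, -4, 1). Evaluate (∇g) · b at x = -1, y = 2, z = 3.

∂g/∂x = -6
∂g/∂y = 3*z
∂g/∂z = 3*y - 4
∇g at (-1, 2, 3) = (-6, 9, 2)
∇g · b = (-6)(3) + (9)(-4) + (2)(1) = -52

-52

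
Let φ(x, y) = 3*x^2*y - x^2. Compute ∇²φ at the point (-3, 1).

∂²φ/∂x² = 2*(3*y - 1)
∂²φ/∂y² = 0
∇²φ = 6*y - 2
At (-3, 1): 4.

4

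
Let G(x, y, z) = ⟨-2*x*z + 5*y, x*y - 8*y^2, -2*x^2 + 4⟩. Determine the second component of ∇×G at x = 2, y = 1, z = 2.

4

(∇×G)_2 = ∂G₁/∂z − ∂G₃/∂x
= -2*x − (-4*x)
= 2*x
At (2, 1, 2): 4.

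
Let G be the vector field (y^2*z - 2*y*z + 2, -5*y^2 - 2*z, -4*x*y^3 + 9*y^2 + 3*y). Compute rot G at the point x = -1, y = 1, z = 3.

(∇×G)₁ = ∂G₃/∂y − ∂G₂/∂z = -12*x*y^2 + 18*y + 5
(∇×G)₂ = ∂G₁/∂z − ∂G₃/∂x = 4*y^3 + y^2 - 2*y
(∇×G)₃ = ∂G₂/∂x − ∂G₁/∂y = -2*y*z + 2*z
∇×G = (-12*x*y^2 + 18*y + 5, 4*y^3 + y^2 - 2*y, -2*y*z + 2*z)
At (-1, 1, 3): (35, 3, 0).

(35, 3, 0)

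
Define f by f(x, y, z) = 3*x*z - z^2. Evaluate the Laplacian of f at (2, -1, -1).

-2

∂²f/∂x² = 0
∂²f/∂y² = 0
∂²f/∂z² = -2
∇²f = -2
At (2, -1, -1): -2.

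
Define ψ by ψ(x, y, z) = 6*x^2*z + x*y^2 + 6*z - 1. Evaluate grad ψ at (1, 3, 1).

∂ψ/∂x = 12*x*z + y^2
∂ψ/∂y = 2*x*y
∂ψ/∂z = 6*x^2 + 6
∇ψ = (12*x*z + y^2, 2*x*y, 6*x^2 + 6)
At (1, 3, 1): (21, 6, 12).

(21, 6, 12)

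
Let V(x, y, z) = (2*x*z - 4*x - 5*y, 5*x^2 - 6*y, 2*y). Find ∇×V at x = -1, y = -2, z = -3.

(∇×V)₁ = ∂V₃/∂y − ∂V₂/∂z = 2
(∇×V)₂ = ∂V₁/∂z − ∂V₃/∂x = 2*x
(∇×V)₃ = ∂V₂/∂x − ∂V₁/∂y = 10*x + 5
∇×V = (2, 2*x, 10*x + 5)
At (-1, -2, -3): (2, -2, -5).

(2, -2, -5)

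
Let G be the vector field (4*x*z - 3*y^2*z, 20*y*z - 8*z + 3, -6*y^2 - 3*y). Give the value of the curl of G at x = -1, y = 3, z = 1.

(-91, -31, 18)

(∇×G)₁ = ∂G₃/∂y − ∂G₂/∂z = -32*y + 5
(∇×G)₂ = ∂G₁/∂z − ∂G₃/∂x = 4*x - 3*y^2
(∇×G)₃ = ∂G₂/∂x − ∂G₁/∂y = 6*y*z
∇×G = (-32*y + 5, 4*x - 3*y^2, 6*y*z)
At (-1, 3, 1): (-91, -31, 18).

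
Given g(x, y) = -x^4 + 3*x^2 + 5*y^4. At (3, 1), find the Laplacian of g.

∂²g/∂x² = 6*(-2*x^2 + 1)
∂²g/∂y² = 60*y^2
∇²g = -12*x^2 + 60*y^2 + 6
At (3, 1): -42.

-42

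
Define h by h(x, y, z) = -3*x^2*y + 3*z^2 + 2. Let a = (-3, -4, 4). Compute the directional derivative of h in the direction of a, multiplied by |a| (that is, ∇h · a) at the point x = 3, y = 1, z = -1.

∂h/∂x = -6*x*y
∂h/∂y = -3*x^2
∂h/∂z = 6*z
∇h at (3, 1, -1) = (-18, -27, -6)
∇h · a = (-18)(-3) + (-27)(-4) + (-6)(4) = 138

138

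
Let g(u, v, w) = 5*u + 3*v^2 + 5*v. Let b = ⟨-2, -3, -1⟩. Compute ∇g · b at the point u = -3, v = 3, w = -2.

∂g/∂u = 5
∂g/∂v = 6*v + 5
∂g/∂w = 0
∇g at (-3, 3, -2) = (5, 23, 0)
∇g · b = (5)(-2) + (23)(-3) + (0)(-1) = -79

-79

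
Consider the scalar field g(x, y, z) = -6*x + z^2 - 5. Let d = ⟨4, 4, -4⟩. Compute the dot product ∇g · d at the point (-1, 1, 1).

∂g/∂x = -6
∂g/∂y = 0
∂g/∂z = 2*z
∇g at (-1, 1, 1) = (-6, 0, 2)
∇g · d = (-6)(4) + (0)(4) + (2)(-4) = -32

-32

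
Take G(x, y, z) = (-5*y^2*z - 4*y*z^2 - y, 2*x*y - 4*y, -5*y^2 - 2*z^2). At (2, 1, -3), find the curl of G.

(∇×G)₁ = ∂G₃/∂y − ∂G₂/∂z = -10*y
(∇×G)₂ = ∂G₁/∂z − ∂G₃/∂x = -5*y^2 - 8*y*z
(∇×G)₃ = ∂G₂/∂x − ∂G₁/∂y = 10*y*z + 2*y + 4*z^2 + 1
∇×G = (-10*y, -5*y^2 - 8*y*z, 10*y*z + 2*y + 4*z^2 + 1)
At (2, 1, -3): (-10, 19, 9).

(-10, 19, 9)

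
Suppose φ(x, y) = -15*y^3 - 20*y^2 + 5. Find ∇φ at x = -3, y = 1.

∂φ/∂x = 0
∂φ/∂y = -45*y^2 - 40*y
∇φ = (0, -45*y^2 - 40*y)
At (-3, 1): (0, -85).

(0, -85)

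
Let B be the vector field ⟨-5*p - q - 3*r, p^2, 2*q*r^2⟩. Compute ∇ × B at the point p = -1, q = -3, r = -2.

(∇×B)₁ = ∂B₃/∂q − ∂B₂/∂r = 2*r^2
(∇×B)₂ = ∂B₁/∂r − ∂B₃/∂p = -3
(∇×B)₃ = ∂B₂/∂p − ∂B₁/∂q = 2*p + 1
∇×B = (2*r^2, -3, 2*p + 1)
At (-1, -3, -2): (8, -3, -1).

(8, -3, -1)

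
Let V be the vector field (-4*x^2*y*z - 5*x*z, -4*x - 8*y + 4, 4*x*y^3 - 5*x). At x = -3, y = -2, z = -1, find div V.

45

∂V₁/∂x = -8*x*y*z - 5*z
∂V₂/∂y = -8
∂V₃/∂z = 0
∇·V = -8*x*y*z - 5*z - 8
At (-3, -2, -1): 45.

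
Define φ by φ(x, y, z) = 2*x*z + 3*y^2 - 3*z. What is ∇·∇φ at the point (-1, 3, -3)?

6

∂²φ/∂x² = 0
∂²φ/∂y² = 6
∂²φ/∂z² = 0
∇²φ = 6
At (-1, 3, -3): 6.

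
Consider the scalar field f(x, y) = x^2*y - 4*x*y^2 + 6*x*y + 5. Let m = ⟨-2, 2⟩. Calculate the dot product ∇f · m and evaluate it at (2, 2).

∂f/∂x = 2*x*y - 4*y^2 + 6*y
∂f/∂y = x^2 - 8*x*y + 6*x
∇f at (2, 2) = (4, -16)
∇f · m = (4)(-2) + (-16)(2) = -40

-40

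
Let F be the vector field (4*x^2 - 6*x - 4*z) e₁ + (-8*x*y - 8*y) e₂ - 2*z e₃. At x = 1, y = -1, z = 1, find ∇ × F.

(∇×F)₁ = ∂F₃/∂y − ∂F₂/∂z = 0
(∇×F)₂ = ∂F₁/∂z − ∂F₃/∂x = -4
(∇×F)₃ = ∂F₂/∂x − ∂F₁/∂y = -8*y
∇×F = (0, -4, -8*y)
At (1, -1, 1): (0, -4, 8).

(0, -4, 8)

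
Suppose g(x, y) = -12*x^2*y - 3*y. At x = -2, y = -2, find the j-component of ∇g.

(∇g)_2 = ∂g/∂y = -12*x^2 - 3
At (-2, -2): -51.

-51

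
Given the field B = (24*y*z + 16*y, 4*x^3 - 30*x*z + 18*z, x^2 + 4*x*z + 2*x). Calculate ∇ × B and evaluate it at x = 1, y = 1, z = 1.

(∇×B)₁ = ∂B₃/∂y − ∂B₂/∂z = 30*x - 18
(∇×B)₂ = ∂B₁/∂z − ∂B₃/∂x = -2*x + 24*y - 4*z - 2
(∇×B)₃ = ∂B₂/∂x − ∂B₁/∂y = 12*x^2 - 54*z - 16
∇×B = (30*x - 18, -2*x + 24*y - 4*z - 2, 12*x^2 - 54*z - 16)
At (1, 1, 1): (12, 16, -58).

(12, 16, -58)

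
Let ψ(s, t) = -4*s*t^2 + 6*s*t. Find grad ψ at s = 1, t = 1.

∂ψ/∂s = -4*t^2 + 6*t
∂ψ/∂t = -8*s*t + 6*s
∇ψ = (-4*t^2 + 6*t, -8*s*t + 6*s)
At (1, 1): (2, -2).

(2, -2)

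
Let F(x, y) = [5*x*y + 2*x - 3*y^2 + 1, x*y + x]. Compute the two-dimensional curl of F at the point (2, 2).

5

∂F₂/∂x = y + 1
∂F₁/∂y = 5*x - 6*y
Scalar curl = -5*x + 7*y + 1
At (2, 2): 5.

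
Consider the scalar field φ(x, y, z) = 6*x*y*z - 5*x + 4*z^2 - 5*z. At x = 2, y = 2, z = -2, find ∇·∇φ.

8

∂²φ/∂x² = 0
∂²φ/∂y² = 0
∂²φ/∂z² = 8
∇²φ = 8
At (2, 2, -2): 8.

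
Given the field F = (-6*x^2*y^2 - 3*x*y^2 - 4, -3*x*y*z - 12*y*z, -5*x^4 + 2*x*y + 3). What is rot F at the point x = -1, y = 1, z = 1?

(∇×F)₁ = ∂F₃/∂y − ∂F₂/∂z = 3*x*y + 2*x + 12*y
(∇×F)₂ = ∂F₁/∂z − ∂F₃/∂x = 20*x^3 - 2*y
(∇×F)₃ = ∂F₂/∂x − ∂F₁/∂y = 12*x^2*y + 6*x*y - 3*y*z
∇×F = (3*x*y + 2*x + 12*y, 20*x^3 - 2*y, 12*x^2*y + 6*x*y - 3*y*z)
At (-1, 1, 1): (7, -22, 3).

(7, -22, 3)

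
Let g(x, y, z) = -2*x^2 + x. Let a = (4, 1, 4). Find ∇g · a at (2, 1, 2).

∂g/∂x = -4*x + 1
∂g/∂y = 0
∂g/∂z = 0
∇g at (2, 1, 2) = (-7, 0, 0)
∇g · a = (-7)(4) + (0)(1) + (0)(4) = -28

-28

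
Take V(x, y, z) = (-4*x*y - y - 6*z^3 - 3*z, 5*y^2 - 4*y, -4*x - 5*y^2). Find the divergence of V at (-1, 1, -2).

2

∂V₁/∂x = -4*y
∂V₂/∂y = 10*y - 4
∂V₃/∂z = 0
∇·V = 6*y - 4
At (-1, 1, -2): 2.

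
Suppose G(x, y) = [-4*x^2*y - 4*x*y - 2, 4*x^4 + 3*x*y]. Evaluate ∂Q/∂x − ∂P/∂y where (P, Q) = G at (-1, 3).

∂G₂/∂x = 16*x^3 + 3*y
∂G₁/∂y = -4*x^2 - 4*x
Scalar curl = 16*x^3 + 4*x^2 + 4*x + 3*y
At (-1, 3): -7.

-7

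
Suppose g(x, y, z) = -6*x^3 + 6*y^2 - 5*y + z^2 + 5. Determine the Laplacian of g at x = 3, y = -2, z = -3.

-94

∂²g/∂x² = -36*x
∂²g/∂y² = 12
∂²g/∂z² = 2
∇²g = -36*x + 14
At (3, -2, -3): -94.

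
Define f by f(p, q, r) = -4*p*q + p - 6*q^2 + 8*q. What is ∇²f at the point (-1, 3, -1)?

-12

∂²f/∂p² = 0
∂²f/∂q² = -12
∂²f/∂r² = 0
∇²f = -12
At (-1, 3, -1): -12.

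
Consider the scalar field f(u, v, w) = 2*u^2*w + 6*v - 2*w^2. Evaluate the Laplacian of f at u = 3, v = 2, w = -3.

∂²f/∂u² = 4*w
∂²f/∂v² = 0
∂²f/∂w² = -4
∇²f = 4*w - 4
At (3, 2, -3): -16.

-16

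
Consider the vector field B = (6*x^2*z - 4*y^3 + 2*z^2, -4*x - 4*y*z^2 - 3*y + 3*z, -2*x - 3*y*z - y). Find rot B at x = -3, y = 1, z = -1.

(-9, 52, 8)

(∇×B)₁ = ∂B₃/∂y − ∂B₂/∂z = 8*y*z - 3*z - 4
(∇×B)₂ = ∂B₁/∂z − ∂B₃/∂x = 6*x^2 + 4*z + 2
(∇×B)₃ = ∂B₂/∂x − ∂B₁/∂y = 12*y^2 - 4
∇×B = (8*y*z - 3*z - 4, 6*x^2 + 4*z + 2, 12*y^2 - 4)
At (-3, 1, -1): (-9, 52, 8).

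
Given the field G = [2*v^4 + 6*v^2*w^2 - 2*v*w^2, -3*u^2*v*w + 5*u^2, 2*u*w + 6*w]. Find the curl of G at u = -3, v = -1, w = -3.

(∇×G)₁ = ∂G₃/∂v − ∂G₂/∂w = 3*u^2*v
(∇×G)₂ = ∂G₁/∂w − ∂G₃/∂u = 12*v^2*w - 4*v*w - 2*w
(∇×G)₃ = ∂G₂/∂u − ∂G₁/∂v = -6*u*v*w + 10*u - 8*v^3 - 12*v*w^2 + 2*w^2
∇×G = (3*u^2*v, 12*v^2*w - 4*v*w - 2*w, -6*u*v*w + 10*u - 8*v^3 - 12*v*w^2 + 2*w^2)
At (-3, -1, -3): (-27, -42, 158).

(-27, -42, 158)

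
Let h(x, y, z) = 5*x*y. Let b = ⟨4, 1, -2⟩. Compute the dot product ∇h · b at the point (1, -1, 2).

-15

∂h/∂x = 5*y
∂h/∂y = 5*x
∂h/∂z = 0
∇h at (1, -1, 2) = (-5, 5, 0)
∇h · b = (-5)(4) + (5)(1) + (0)(-2) = -15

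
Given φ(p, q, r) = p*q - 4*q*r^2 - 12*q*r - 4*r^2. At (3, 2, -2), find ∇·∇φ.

∂²φ/∂p² = 0
∂²φ/∂q² = 0
∂²φ/∂r² = -8*(q + 1)
∇²φ = -8*q - 8
At (3, 2, -2): -24.

-24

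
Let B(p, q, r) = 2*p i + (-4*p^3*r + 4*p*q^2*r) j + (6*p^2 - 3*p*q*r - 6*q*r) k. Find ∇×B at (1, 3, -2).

(-14, -30, -48)

(∇×B)₁ = ∂B₃/∂q − ∂B₂/∂r = 4*p^3 - 4*p*q^2 - 3*p*r - 6*r
(∇×B)₂ = ∂B₁/∂r − ∂B₃/∂p = -12*p + 3*q*r
(∇×B)₃ = ∂B₂/∂p − ∂B₁/∂q = -12*p^2*r + 4*q^2*r
∇×B = (4*p^3 - 4*p*q^2 - 3*p*r - 6*r, -12*p + 3*q*r, -12*p^2*r + 4*q^2*r)
At (1, 3, -2): (-14, -30, -48).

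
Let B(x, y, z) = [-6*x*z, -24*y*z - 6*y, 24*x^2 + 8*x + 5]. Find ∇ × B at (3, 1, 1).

(∇×B)₁ = ∂B₃/∂y − ∂B₂/∂z = 24*y
(∇×B)₂ = ∂B₁/∂z − ∂B₃/∂x = -54*x - 8
(∇×B)₃ = ∂B₂/∂x − ∂B₁/∂y = 0
∇×B = (24*y, -54*x - 8, 0)
At (3, 1, 1): (24, -170, 0).

(24, -170, 0)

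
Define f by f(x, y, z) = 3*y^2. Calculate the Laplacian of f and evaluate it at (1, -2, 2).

6

∂²f/∂x² = 0
∂²f/∂y² = 6
∂²f/∂z² = 0
∇²f = 6
At (1, -2, 2): 6.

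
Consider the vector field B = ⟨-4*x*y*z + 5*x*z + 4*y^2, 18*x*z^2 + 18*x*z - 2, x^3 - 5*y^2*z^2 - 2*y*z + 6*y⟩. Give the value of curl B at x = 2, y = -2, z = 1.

(-84, 14, 60)

(∇×B)₁ = ∂B₃/∂y − ∂B₂/∂z = -36*x*z - 18*x - 10*y*z^2 - 2*z + 6
(∇×B)₂ = ∂B₁/∂z − ∂B₃/∂x = -3*x^2 - 4*x*y + 5*x
(∇×B)₃ = ∂B₂/∂x − ∂B₁/∂y = 4*x*z - 8*y + 18*z^2 + 18*z
∇×B = (-36*x*z - 18*x - 10*y*z^2 - 2*z + 6, -3*x^2 - 4*x*y + 5*x, 4*x*z - 8*y + 18*z^2 + 18*z)
At (2, -2, 1): (-84, 14, 60).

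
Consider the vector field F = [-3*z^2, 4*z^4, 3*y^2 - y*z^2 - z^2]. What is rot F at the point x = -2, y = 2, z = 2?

(∇×F)₁ = ∂F₃/∂y − ∂F₂/∂z = 6*y - 16*z^3 - z^2
(∇×F)₂ = ∂F₁/∂z − ∂F₃/∂x = -6*z
(∇×F)₃ = ∂F₂/∂x − ∂F₁/∂y = 0
∇×F = (6*y - 16*z^3 - z^2, -6*z, 0)
At (-2, 2, 2): (-120, -12, 0).

(-120, -12, 0)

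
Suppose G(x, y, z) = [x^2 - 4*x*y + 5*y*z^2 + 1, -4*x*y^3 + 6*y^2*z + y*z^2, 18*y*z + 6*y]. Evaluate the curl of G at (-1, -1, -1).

(-20, 10, -5)

(∇×G)₁ = ∂G₃/∂y − ∂G₂/∂z = -6*y^2 - 2*y*z + 18*z + 6
(∇×G)₂ = ∂G₁/∂z − ∂G₃/∂x = 10*y*z
(∇×G)₃ = ∂G₂/∂x − ∂G₁/∂y = 4*x - 4*y^3 - 5*z^2
∇×G = (-6*y^2 - 2*y*z + 18*z + 6, 10*y*z, 4*x - 4*y^3 - 5*z^2)
At (-1, -1, -1): (-20, 10, -5).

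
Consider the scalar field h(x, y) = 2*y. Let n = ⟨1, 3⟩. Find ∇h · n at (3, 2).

∂h/∂x = 0
∂h/∂y = 2
∇h at (3, 2) = (0, 2)
∇h · n = (0)(1) + (2)(3) = 6

6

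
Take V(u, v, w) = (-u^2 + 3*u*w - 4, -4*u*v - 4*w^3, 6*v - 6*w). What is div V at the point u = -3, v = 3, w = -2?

∂V₁/∂u = -2*u + 3*w
∂V₂/∂v = -4*u
∂V₃/∂w = -6
∇·V = -6*u + 3*w - 6
At (-3, 3, -2): 6.

6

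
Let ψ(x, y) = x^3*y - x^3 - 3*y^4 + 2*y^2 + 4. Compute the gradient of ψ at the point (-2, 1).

∂ψ/∂x = 3*x^2*y - 3*x^2
∂ψ/∂y = x^3 - 12*y^3 + 4*y
∇ψ = (3*x^2*y - 3*x^2, x^3 - 12*y^3 + 4*y)
At (-2, 1): (0, -16).

(0, -16)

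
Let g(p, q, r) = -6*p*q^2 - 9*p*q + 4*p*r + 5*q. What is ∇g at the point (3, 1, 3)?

(-3, -58, 12)

∂g/∂p = -6*q^2 - 9*q + 4*r
∂g/∂q = -12*p*q - 9*p + 5
∂g/∂r = 4*p
∇g = (-6*q^2 - 9*q + 4*r, -12*p*q - 9*p + 5, 4*p)
At (3, 1, 3): (-3, -58, 12).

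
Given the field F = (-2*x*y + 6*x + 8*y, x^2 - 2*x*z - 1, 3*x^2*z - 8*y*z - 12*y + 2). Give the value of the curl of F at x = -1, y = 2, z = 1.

(-22, 6, -14)

(∇×F)₁ = ∂F₃/∂y − ∂F₂/∂z = 2*x - 8*z - 12
(∇×F)₂ = ∂F₁/∂z − ∂F₃/∂x = -6*x*z
(∇×F)₃ = ∂F₂/∂x − ∂F₁/∂y = 4*x - 2*z - 8
∇×F = (2*x - 8*z - 12, -6*x*z, 4*x - 2*z - 8)
At (-1, 2, 1): (-22, 6, -14).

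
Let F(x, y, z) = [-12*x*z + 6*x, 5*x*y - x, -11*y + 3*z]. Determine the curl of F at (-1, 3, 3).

(∇×F)₁ = ∂F₃/∂y − ∂F₂/∂z = -11
(∇×F)₂ = ∂F₁/∂z − ∂F₃/∂x = -12*x
(∇×F)₃ = ∂F₂/∂x − ∂F₁/∂y = 5*y - 1
∇×F = (-11, -12*x, 5*y - 1)
At (-1, 3, 3): (-11, 12, 14).

(-11, 12, 14)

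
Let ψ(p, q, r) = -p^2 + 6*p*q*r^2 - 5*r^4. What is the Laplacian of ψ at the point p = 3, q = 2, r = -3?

∂²ψ/∂p² = -2
∂²ψ/∂q² = 0
∂²ψ/∂r² = 12*(p*q - 5*r^2)
∇²ψ = 12*p*q - 60*r^2 - 2
At (3, 2, -3): -470.

-470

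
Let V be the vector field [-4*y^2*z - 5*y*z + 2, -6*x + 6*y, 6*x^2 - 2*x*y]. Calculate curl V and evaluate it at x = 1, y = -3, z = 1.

(∇×V)₁ = ∂V₃/∂y − ∂V₂/∂z = -2*x
(∇×V)₂ = ∂V₁/∂z − ∂V₃/∂x = -12*x - 4*y^2 - 3*y
(∇×V)₃ = ∂V₂/∂x − ∂V₁/∂y = 8*y*z + 5*z - 6
∇×V = (-2*x, -12*x - 4*y^2 - 3*y, 8*y*z + 5*z - 6)
At (1, -3, 1): (-2, -39, -25).

(-2, -39, -25)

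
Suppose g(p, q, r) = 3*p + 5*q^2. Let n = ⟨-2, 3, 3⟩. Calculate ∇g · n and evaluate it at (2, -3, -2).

-96

∂g/∂p = 3
∂g/∂q = 10*q
∂g/∂r = 0
∇g at (2, -3, -2) = (3, -30, 0)
∇g · n = (3)(-2) + (-30)(3) + (0)(3) = -96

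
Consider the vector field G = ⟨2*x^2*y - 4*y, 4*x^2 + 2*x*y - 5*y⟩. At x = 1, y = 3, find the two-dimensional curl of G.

16

∂G₂/∂x = 8*x + 2*y
∂G₁/∂y = 2*x^2 - 4
Scalar curl = -2*x^2 + 8*x + 2*y + 4
At (1, 3): 16.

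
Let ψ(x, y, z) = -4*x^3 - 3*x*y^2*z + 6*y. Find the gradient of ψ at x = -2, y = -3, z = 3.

(-129, -102, 54)

∂ψ/∂x = -12*x^2 - 3*y^2*z
∂ψ/∂y = -6*x*y*z + 6
∂ψ/∂z = -3*x*y^2
∇ψ = (-12*x^2 - 3*y^2*z, -6*x*y*z + 6, -3*x*y^2)
At (-2, -3, 3): (-129, -102, 54).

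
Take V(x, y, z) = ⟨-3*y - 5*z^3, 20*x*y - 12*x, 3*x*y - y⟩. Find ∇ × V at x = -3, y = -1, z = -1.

(∇×V)₁ = ∂V₃/∂y − ∂V₂/∂z = 3*x - 1
(∇×V)₂ = ∂V₁/∂z − ∂V₃/∂x = -3*y - 15*z^2
(∇×V)₃ = ∂V₂/∂x − ∂V₁/∂y = 20*y - 9
∇×V = (3*x - 1, -3*y - 15*z^2, 20*y - 9)
At (-3, -1, -1): (-10, -12, -29).

(-10, -12, -29)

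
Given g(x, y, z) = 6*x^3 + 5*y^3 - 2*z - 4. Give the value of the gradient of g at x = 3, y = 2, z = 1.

∂g/∂x = 18*x^2
∂g/∂y = 15*y^2
∂g/∂z = -2
∇g = (18*x^2, 15*y^2, -2)
At (3, 2, 1): (162, 60, -2).

(162, 60, -2)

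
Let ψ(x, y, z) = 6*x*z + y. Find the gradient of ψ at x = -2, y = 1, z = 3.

(18, 1, -12)

∂ψ/∂x = 6*z
∂ψ/∂y = 1
∂ψ/∂z = 6*x
∇ψ = (6*z, 1, 6*x)
At (-2, 1, 3): (18, 1, -12).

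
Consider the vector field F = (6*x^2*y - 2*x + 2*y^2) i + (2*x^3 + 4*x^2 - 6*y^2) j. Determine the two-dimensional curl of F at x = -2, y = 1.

∂F₂/∂x = 6*x^2 + 8*x
∂F₁/∂y = 6*x^2 + 4*y
Scalar curl = 8*x - 4*y
At (-2, 1): -20.

-20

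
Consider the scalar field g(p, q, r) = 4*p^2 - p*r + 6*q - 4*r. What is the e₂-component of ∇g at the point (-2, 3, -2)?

6

(∇g)_2 = ∂g/∂q = 6
At (-2, 3, -2): 6.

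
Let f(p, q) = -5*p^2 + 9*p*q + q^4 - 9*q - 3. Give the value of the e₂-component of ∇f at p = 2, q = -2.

-23

(∇f)_2 = ∂f/∂q = 9*p + 4*q^3 - 9
At (2, -2): -23.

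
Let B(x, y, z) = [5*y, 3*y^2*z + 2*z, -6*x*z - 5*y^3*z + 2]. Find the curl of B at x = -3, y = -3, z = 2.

(∇×B)₁ = ∂B₃/∂y − ∂B₂/∂z = -15*y^2*z - 3*y^2 - 2
(∇×B)₂ = ∂B₁/∂z − ∂B₃/∂x = 6*z
(∇×B)₃ = ∂B₂/∂x − ∂B₁/∂y = -5
∇×B = (-15*y^2*z - 3*y^2 - 2, 6*z, -5)
At (-3, -3, 2): (-299, 12, -5).

(-299, 12, -5)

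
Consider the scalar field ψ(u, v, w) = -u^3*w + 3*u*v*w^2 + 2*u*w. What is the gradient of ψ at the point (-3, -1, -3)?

∂ψ/∂u = -3*u^2*w + 3*v*w^2 + 2*w
∂ψ/∂v = 3*u*w^2
∂ψ/∂w = -u^3 + 6*u*v*w + 2*u
∇ψ = (-3*u^2*w + 3*v*w^2 + 2*w, 3*u*w^2, -u^3 + 6*u*v*w + 2*u)
At (-3, -1, -3): (48, -81, -33).

(48, -81, -33)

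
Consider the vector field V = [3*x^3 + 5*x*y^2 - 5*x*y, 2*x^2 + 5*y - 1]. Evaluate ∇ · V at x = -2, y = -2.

∂V₁/∂x = 9*x^2 + 5*y^2 - 5*y
∂V₂/∂y = 5
∇·V = 9*x^2 + 5*y^2 - 5*y + 5
At (-2, -2): 71.

71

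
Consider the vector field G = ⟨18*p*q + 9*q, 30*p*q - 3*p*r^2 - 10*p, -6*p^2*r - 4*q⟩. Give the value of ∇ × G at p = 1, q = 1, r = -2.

(-16, -24, -19)

(∇×G)₁ = ∂G₃/∂q − ∂G₂/∂r = 6*p*r - 4
(∇×G)₂ = ∂G₁/∂r − ∂G₃/∂p = 12*p*r
(∇×G)₃ = ∂G₂/∂p − ∂G₁/∂q = -18*p + 30*q - 3*r^2 - 19
∇×G = (6*p*r - 4, 12*p*r, -18*p + 30*q - 3*r^2 - 19)
At (1, 1, -2): (-16, -24, -19).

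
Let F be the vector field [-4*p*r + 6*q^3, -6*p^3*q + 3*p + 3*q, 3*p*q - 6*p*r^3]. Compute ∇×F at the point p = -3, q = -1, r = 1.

(∇×F)₁ = ∂F₃/∂q − ∂F₂/∂r = 3*p
(∇×F)₂ = ∂F₁/∂r − ∂F₃/∂p = -4*p - 3*q + 6*r^3
(∇×F)₃ = ∂F₂/∂p − ∂F₁/∂q = -18*p^2*q - 18*q^2 + 3
∇×F = (3*p, -4*p - 3*q + 6*r^3, -18*p^2*q - 18*q^2 + 3)
At (-3, -1, 1): (-9, 21, 147).

(-9, 21, 147)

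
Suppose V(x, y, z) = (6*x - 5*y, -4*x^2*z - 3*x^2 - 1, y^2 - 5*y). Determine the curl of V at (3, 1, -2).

(33, 0, 35)

(∇×V)₁ = ∂V₃/∂y − ∂V₂/∂z = 4*x^2 + 2*y - 5
(∇×V)₂ = ∂V₁/∂z − ∂V₃/∂x = 0
(∇×V)₃ = ∂V₂/∂x − ∂V₁/∂y = -8*x*z - 6*x + 5
∇×V = (4*x^2 + 2*y - 5, 0, -8*x*z - 6*x + 5)
At (3, 1, -2): (33, 0, 35).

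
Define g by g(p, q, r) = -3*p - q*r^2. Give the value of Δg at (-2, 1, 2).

-2

∂²g/∂p² = 0
∂²g/∂q² = 0
∂²g/∂r² = -2*q
∇²g = -2*q
At (-2, 1, 2): -2.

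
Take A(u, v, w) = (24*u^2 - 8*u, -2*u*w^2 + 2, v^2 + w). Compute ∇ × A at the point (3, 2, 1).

(16, 0, -2)

(∇×A)₁ = ∂A₃/∂v − ∂A₂/∂w = 4*u*w + 2*v
(∇×A)₂ = ∂A₁/∂w − ∂A₃/∂u = 0
(∇×A)₃ = ∂A₂/∂u − ∂A₁/∂v = -2*w^2
∇×A = (4*u*w + 2*v, 0, -2*w^2)
At (3, 2, 1): (16, 0, -2).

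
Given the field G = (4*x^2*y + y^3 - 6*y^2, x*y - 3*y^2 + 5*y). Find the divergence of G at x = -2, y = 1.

∂G₁/∂x = 8*x*y
∂G₂/∂y = x - 6*y + 5
∇·G = 8*x*y + x - 6*y + 5
At (-2, 1): -19.

-19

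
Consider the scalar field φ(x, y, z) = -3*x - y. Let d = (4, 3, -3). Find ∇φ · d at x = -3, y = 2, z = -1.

∂φ/∂x = -3
∂φ/∂y = -1
∂φ/∂z = 0
∇φ at (-3, 2, -1) = (-3, -1, 0)
∇φ · d = (-3)(4) + (-1)(3) + (0)(-3) = -15

-15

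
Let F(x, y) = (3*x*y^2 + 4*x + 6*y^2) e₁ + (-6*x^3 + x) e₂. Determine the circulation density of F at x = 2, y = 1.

-95

∂F₂/∂x = -18*x^2 + 1
∂F₁/∂y = 6*x*y + 12*y
Scalar curl = -18*x^2 - 6*x*y - 12*y + 1
At (2, 1): -95.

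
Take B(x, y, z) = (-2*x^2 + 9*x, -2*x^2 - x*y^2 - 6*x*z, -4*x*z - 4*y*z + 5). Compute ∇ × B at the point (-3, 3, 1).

(-22, 4, -3)

(∇×B)₁ = ∂B₃/∂y − ∂B₂/∂z = 6*x - 4*z
(∇×B)₂ = ∂B₁/∂z − ∂B₃/∂x = 4*z
(∇×B)₃ = ∂B₂/∂x − ∂B₁/∂y = -4*x - y^2 - 6*z
∇×B = (6*x - 4*z, 4*z, -4*x - y^2 - 6*z)
At (-3, 3, 1): (-22, 4, -3).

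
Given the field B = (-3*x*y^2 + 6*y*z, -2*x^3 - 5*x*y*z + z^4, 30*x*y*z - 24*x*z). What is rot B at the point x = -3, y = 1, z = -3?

(363, 24, -39)

(∇×B)₁ = ∂B₃/∂y − ∂B₂/∂z = 5*x*y + 30*x*z - 4*z^3
(∇×B)₂ = ∂B₁/∂z − ∂B₃/∂x = -30*y*z + 6*y + 24*z
(∇×B)₃ = ∂B₂/∂x − ∂B₁/∂y = -6*x^2 + 6*x*y - 5*y*z - 6*z
∇×B = (5*x*y + 30*x*z - 4*z^3, -30*y*z + 6*y + 24*z, -6*x^2 + 6*x*y - 5*y*z - 6*z)
At (-3, 1, -3): (363, 24, -39).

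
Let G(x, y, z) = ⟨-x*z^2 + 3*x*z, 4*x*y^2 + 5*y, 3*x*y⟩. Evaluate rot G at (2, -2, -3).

(∇×G)₁ = ∂G₃/∂y − ∂G₂/∂z = 3*x
(∇×G)₂ = ∂G₁/∂z − ∂G₃/∂x = -2*x*z + 3*x - 3*y
(∇×G)₃ = ∂G₂/∂x − ∂G₁/∂y = 4*y^2
∇×G = (3*x, -2*x*z + 3*x - 3*y, 4*y^2)
At (2, -2, -3): (6, 24, 16).

(6, 24, 16)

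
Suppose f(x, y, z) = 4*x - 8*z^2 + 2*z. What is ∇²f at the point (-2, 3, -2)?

-16

∂²f/∂x² = 0
∂²f/∂y² = 0
∂²f/∂z² = -16
∇²f = -16
At (-2, 3, -2): -16.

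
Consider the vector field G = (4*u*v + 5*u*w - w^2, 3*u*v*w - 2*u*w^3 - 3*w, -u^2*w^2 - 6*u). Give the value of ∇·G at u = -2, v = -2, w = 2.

-26

∂G₁/∂u = 4*v + 5*w
∂G₂/∂v = 3*u*w
∂G₃/∂w = -2*u^2*w
∇·G = -2*u^2*w + 3*u*w + 4*v + 5*w
At (-2, -2, 2): -26.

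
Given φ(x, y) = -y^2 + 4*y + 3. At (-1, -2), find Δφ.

∂²φ/∂x² = 0
∂²φ/∂y² = -2
∇²φ = -2
At (-1, -2): -2.

-2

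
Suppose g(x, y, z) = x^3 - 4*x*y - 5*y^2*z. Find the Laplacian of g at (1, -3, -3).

∂²g/∂x² = 6*x
∂²g/∂y² = -10*z
∂²g/∂z² = 0
∇²g = 6*x - 10*z
At (1, -3, -3): 36.

36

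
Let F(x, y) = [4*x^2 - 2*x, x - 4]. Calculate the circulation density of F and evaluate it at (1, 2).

∂F₂/∂x = 1
∂F₁/∂y = 0
Scalar curl = 1
At (1, 2): 1.

1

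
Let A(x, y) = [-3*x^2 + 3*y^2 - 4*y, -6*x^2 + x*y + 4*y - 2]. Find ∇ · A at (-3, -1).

∂A₁/∂x = -6*x
∂A₂/∂y = x + 4
∇·A = -5*x + 4
At (-3, -1): 19.

19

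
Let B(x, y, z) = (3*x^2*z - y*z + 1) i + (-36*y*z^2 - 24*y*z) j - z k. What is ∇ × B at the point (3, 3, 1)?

(288, 24, 1)

(∇×B)₁ = ∂B₃/∂y − ∂B₂/∂z = 72*y*z + 24*y
(∇×B)₂ = ∂B₁/∂z − ∂B₃/∂x = 3*x^2 - y
(∇×B)₃ = ∂B₂/∂x − ∂B₁/∂y = z
∇×B = (72*y*z + 24*y, 3*x^2 - y, z)
At (3, 3, 1): (288, 24, 1).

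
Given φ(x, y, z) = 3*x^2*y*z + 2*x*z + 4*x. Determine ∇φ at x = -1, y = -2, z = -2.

(-24, -6, -8)

∂φ/∂x = 6*x*y*z + 2*z + 4
∂φ/∂y = 3*x^2*z
∂φ/∂z = 3*x^2*y + 2*x
∇φ = (6*x*y*z + 2*z + 4, 3*x^2*z, 3*x^2*y + 2*x)
At (-1, -2, -2): (-24, -6, -8).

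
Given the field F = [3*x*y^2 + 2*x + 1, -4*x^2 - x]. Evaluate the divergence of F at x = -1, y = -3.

29

∂F₁/∂x = 3*y^2 + 2
∂F₂/∂y = 0
∇·F = 3*y^2 + 2
At (-1, -3): 29.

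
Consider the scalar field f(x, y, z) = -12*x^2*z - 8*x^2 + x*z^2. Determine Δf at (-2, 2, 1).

-44

∂²f/∂x² = -8*(3*z + 2)
∂²f/∂y² = 0
∂²f/∂z² = 2*x
∇²f = 2*x - 24*z - 16
At (-2, 2, 1): -44.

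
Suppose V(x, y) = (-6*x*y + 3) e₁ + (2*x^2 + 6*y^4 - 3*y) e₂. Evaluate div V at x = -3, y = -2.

∂V₁/∂x = -6*y
∂V₂/∂y = 24*y^3 - 3
∇·V = 24*y^3 - 6*y - 3
At (-3, -2): -183.

-183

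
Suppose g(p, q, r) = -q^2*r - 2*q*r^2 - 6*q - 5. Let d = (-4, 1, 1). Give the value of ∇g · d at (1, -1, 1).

∂g/∂p = 0
∂g/∂q = -2*q*r - 2*r^2 - 6
∂g/∂r = -q^2 - 4*q*r
∇g at (1, -1, 1) = (0, -6, 3)
∇g · d = (0)(-4) + (-6)(1) + (3)(1) = -3

-3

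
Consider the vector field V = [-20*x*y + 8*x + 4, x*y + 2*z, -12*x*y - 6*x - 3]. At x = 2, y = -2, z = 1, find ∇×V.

(-26, -18, 38)

(∇×V)₁ = ∂V₃/∂y − ∂V₂/∂z = -12*x - 2
(∇×V)₂ = ∂V₁/∂z − ∂V₃/∂x = 12*y + 6
(∇×V)₃ = ∂V₂/∂x − ∂V₁/∂y = 20*x + y
∇×V = (-12*x - 2, 12*y + 6, 20*x + y)
At (2, -2, 1): (-26, -18, 38).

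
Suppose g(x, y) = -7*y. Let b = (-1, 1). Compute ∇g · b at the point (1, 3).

-7

∂g/∂x = 0
∂g/∂y = -7
∇g at (1, 3) = (0, -7)
∇g · b = (0)(-1) + (-7)(1) = -7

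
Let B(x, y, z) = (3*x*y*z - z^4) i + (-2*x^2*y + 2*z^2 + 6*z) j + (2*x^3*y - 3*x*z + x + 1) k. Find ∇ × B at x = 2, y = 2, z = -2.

(18, -11, -4)

(∇×B)₁ = ∂B₃/∂y − ∂B₂/∂z = 2*x^3 - 4*z - 6
(∇×B)₂ = ∂B₁/∂z − ∂B₃/∂x = -6*x^2*y + 3*x*y - 4*z^3 + 3*z - 1
(∇×B)₃ = ∂B₂/∂x − ∂B₁/∂y = -4*x*y - 3*x*z
∇×B = (2*x^3 - 4*z - 6, -6*x^2*y + 3*x*y - 4*z^3 + 3*z - 1, -4*x*y - 3*x*z)
At (2, 2, -2): (18, -11, -4).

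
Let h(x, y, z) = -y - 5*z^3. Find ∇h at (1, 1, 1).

(0, -1, -15)

∂h/∂x = 0
∂h/∂y = -1
∂h/∂z = -15*z^2
∇h = (0, -1, -15*z^2)
At (1, 1, 1): (0, -1, -15).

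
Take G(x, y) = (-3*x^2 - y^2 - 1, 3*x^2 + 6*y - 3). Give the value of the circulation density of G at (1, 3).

12

∂G₂/∂x = 6*x
∂G₁/∂y = -2*y
Scalar curl = 6*x + 2*y
At (1, 3): 12.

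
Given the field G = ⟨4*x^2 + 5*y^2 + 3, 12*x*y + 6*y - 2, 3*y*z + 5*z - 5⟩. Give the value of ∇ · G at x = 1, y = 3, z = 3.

40

∂G₁/∂x = 8*x
∂G₂/∂y = 12*x + 6
∂G₃/∂z = 3*y + 5
∇·G = 20*x + 3*y + 11
At (1, 3, 3): 40.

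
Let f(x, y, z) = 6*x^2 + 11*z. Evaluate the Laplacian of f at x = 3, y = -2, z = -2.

12

∂²f/∂x² = 12
∂²f/∂y² = 0
∂²f/∂z² = 0
∇²f = 12
At (3, -2, -2): 12.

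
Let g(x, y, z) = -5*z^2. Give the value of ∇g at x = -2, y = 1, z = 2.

(0, 0, -20)

∂g/∂x = 0
∂g/∂y = 0
∂g/∂z = -10*z
∇g = (0, 0, -10*z)
At (-2, 1, 2): (0, 0, -20).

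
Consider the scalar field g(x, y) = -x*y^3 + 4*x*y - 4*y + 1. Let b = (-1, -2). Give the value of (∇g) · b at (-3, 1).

∂g/∂x = -y^3 + 4*y
∂g/∂y = -3*x*y^2 + 4*x - 4
∇g at (-3, 1) = (3, -7)
∇g · b = (3)(-1) + (-7)(-2) = 11

11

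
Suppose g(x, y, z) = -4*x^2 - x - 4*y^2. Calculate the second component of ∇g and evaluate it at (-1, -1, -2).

8

(∇g)_2 = ∂g/∂y = -8*y
At (-1, -1, -2): 8.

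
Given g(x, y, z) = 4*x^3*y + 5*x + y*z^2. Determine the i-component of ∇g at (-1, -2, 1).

(∇g)_1 = ∂g/∂x = 12*x^2*y + 5
At (-1, -2, 1): -19.

-19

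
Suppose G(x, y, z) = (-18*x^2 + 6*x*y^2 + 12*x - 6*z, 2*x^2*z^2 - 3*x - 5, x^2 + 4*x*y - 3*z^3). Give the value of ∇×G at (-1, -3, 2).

(-12, 8, -55)

(∇×G)₁ = ∂G₃/∂y − ∂G₂/∂z = -4*x^2*z + 4*x
(∇×G)₂ = ∂G₁/∂z − ∂G₃/∂x = -2*x - 4*y - 6
(∇×G)₃ = ∂G₂/∂x − ∂G₁/∂y = -12*x*y + 4*x*z^2 - 3
∇×G = (-4*x^2*z + 4*x, -2*x - 4*y - 6, -12*x*y + 4*x*z^2 - 3)
At (-1, -3, 2): (-12, 8, -55).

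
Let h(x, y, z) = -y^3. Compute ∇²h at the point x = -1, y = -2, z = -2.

∂²h/∂x² = 0
∂²h/∂y² = -6*y
∂²h/∂z² = 0
∇²h = -6*y
At (-1, -2, -2): 12.

12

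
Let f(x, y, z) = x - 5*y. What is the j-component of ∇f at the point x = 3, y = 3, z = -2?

(∇f)_2 = ∂f/∂y = -5
At (3, 3, -2): -5.

-5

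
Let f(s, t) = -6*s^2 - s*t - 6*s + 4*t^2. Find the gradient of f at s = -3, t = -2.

(32, -13)

∂f/∂s = -12*s - t - 6
∂f/∂t = -s + 8*t
∇f = (-12*s - t - 6, -s + 8*t)
At (-3, -2): (32, -13).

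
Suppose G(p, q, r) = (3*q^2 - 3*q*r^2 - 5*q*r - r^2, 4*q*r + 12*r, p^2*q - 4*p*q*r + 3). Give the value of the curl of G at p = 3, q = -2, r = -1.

(17, 20, 10)

(∇×G)₁ = ∂G₃/∂q − ∂G₂/∂r = p^2 - 4*p*r - 4*q - 12
(∇×G)₂ = ∂G₁/∂r − ∂G₃/∂p = -2*p*q - 2*q*r - 5*q - 2*r
(∇×G)₃ = ∂G₂/∂p − ∂G₁/∂q = -6*q + 3*r^2 + 5*r
∇×G = (p^2 - 4*p*r - 4*q - 12, -2*p*q - 2*q*r - 5*q - 2*r, -6*q + 3*r^2 + 5*r)
At (3, -2, -1): (17, 20, 10).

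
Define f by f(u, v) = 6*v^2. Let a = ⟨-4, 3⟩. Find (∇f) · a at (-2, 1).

36

∂f/∂u = 0
∂f/∂v = 12*v
∇f at (-2, 1) = (0, 12)
∇f · a = (0)(-4) + (12)(3) = 36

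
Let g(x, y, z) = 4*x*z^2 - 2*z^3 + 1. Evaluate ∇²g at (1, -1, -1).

20

∂²g/∂x² = 0
∂²g/∂y² = 0
∂²g/∂z² = 4*(2*x - 3*z)
∇²g = 8*x - 12*z
At (1, -1, -1): 20.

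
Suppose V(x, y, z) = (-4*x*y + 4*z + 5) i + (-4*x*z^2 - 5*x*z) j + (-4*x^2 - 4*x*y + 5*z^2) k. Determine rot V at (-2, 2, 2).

(-34, -4, -34)

(∇×V)₁ = ∂V₃/∂y − ∂V₂/∂z = 8*x*z + x
(∇×V)₂ = ∂V₁/∂z − ∂V₃/∂x = 8*x + 4*y + 4
(∇×V)₃ = ∂V₂/∂x − ∂V₁/∂y = 4*x - 4*z^2 - 5*z
∇×V = (8*x*z + x, 8*x + 4*y + 4, 4*x - 4*z^2 - 5*z)
At (-2, 2, 2): (-34, -4, -34).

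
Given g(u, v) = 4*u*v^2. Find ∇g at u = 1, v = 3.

(36, 24)

∂g/∂u = 4*v^2
∂g/∂v = 8*u*v
∇g = (4*v^2, 8*u*v)
At (1, 3): (36, 24).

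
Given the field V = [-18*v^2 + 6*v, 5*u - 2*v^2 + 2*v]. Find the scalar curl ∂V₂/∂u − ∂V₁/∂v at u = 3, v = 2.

71

∂V₂/∂u = 5
∂V₁/∂v = -36*v + 6
Scalar curl = 36*v - 1
At (3, 2): 71.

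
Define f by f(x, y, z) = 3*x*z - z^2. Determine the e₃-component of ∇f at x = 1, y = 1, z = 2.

(∇f)_3 = ∂f/∂z = 3*x - 2*z
At (1, 1, 2): -1.

-1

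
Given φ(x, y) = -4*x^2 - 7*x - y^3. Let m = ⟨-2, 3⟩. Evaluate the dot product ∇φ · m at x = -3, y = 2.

-70

∂φ/∂x = -8*x - 7
∂φ/∂y = -3*y^2
∇φ at (-3, 2) = (17, -12)
∇φ · m = (17)(-2) + (-12)(3) = -70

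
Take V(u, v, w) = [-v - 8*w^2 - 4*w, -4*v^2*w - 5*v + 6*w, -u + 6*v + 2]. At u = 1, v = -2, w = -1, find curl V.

(16, 13, 1)

(∇×V)₁ = ∂V₃/∂v − ∂V₂/∂w = 4*v^2
(∇×V)₂ = ∂V₁/∂w − ∂V₃/∂u = -16*w - 3
(∇×V)₃ = ∂V₂/∂u − ∂V₁/∂v = 1
∇×V = (4*v^2, -16*w - 3, 1)
At (1, -2, -1): (16, 13, 1).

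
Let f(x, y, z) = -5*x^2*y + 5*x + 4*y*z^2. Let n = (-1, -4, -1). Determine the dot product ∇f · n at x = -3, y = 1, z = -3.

25

∂f/∂x = -10*x*y + 5
∂f/∂y = -5*x^2 + 4*z^2
∂f/∂z = 8*y*z
∇f at (-3, 1, -3) = (35, -9, -24)
∇f · n = (35)(-1) + (-9)(-4) + (-24)(-1) = 25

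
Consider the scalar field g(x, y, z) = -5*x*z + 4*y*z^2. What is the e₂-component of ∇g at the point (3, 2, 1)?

(∇g)_2 = ∂g/∂y = 4*z^2
At (3, 2, 1): 4.

4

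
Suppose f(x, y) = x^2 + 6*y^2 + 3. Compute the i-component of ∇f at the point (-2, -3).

-4

(∇f)_1 = ∂f/∂x = 2*x
At (-2, -3): -4.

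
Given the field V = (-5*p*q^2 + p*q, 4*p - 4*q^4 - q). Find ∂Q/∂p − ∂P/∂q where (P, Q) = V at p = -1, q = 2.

-15

∂V₂/∂p = 4
∂V₁/∂q = -10*p*q + p
Scalar curl = 10*p*q - p + 4
At (-1, 2): -15.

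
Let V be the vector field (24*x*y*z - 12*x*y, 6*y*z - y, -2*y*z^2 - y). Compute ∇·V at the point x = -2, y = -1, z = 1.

∂V₁/∂x = 24*y*z - 12*y
∂V₂/∂y = 6*z - 1
∂V₃/∂z = -4*y*z
∇·V = 20*y*z - 12*y + 6*z - 1
At (-2, -1, 1): -3.

-3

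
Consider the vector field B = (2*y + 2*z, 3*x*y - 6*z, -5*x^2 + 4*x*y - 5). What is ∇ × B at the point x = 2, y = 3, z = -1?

(∇×B)₁ = ∂B₃/∂y − ∂B₂/∂z = 4*x + 6
(∇×B)₂ = ∂B₁/∂z − ∂B₃/∂x = 10*x - 4*y + 2
(∇×B)₃ = ∂B₂/∂x − ∂B₁/∂y = 3*y - 2
∇×B = (4*x + 6, 10*x - 4*y + 2, 3*y - 2)
At (2, 3, -1): (14, 10, 7).

(14, 10, 7)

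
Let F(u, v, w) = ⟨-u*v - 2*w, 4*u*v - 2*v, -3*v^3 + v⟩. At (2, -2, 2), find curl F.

(∇×F)₁ = ∂F₃/∂v − ∂F₂/∂w = -9*v^2 + 1
(∇×F)₂ = ∂F₁/∂w − ∂F₃/∂u = -2
(∇×F)₃ = ∂F₂/∂u − ∂F₁/∂v = u + 4*v
∇×F = (-9*v^2 + 1, -2, u + 4*v)
At (2, -2, 2): (-35, -2, -6).

(-35, -2, -6)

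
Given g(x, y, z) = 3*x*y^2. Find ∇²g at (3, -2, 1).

18

∂²g/∂x² = 0
∂²g/∂y² = 6*x
∂²g/∂z² = 0
∇²g = 6*x
At (3, -2, 1): 18.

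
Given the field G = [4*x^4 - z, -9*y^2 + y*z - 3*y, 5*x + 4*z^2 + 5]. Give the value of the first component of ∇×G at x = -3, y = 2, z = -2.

-2

(∇×G)_1 = ∂G₃/∂y − ∂G₂/∂z
= 0 − (y)
= -y
At (-3, 2, -2): -2.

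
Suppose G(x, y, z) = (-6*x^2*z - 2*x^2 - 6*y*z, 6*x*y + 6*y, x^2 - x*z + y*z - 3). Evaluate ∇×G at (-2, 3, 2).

(2, -36, 30)

(∇×G)₁ = ∂G₃/∂y − ∂G₂/∂z = z
(∇×G)₂ = ∂G₁/∂z − ∂G₃/∂x = -6*x^2 - 2*x - 6*y + z
(∇×G)₃ = ∂G₂/∂x − ∂G₁/∂y = 6*y + 6*z
∇×G = (z, -6*x^2 - 2*x - 6*y + z, 6*y + 6*z)
At (-2, 3, 2): (2, -36, 30).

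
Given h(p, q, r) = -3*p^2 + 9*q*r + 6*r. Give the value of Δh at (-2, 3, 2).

-6

∂²h/∂p² = -6
∂²h/∂q² = 0
∂²h/∂r² = 0
∇²h = -6
At (-2, 3, 2): -6.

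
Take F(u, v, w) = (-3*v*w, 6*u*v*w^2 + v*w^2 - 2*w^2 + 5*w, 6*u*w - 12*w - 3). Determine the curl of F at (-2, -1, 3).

(-59, -15, -45)

(∇×F)₁ = ∂F₃/∂v − ∂F₂/∂w = -12*u*v*w - 2*v*w + 4*w - 5
(∇×F)₂ = ∂F₁/∂w − ∂F₃/∂u = -3*v - 6*w
(∇×F)₃ = ∂F₂/∂u − ∂F₁/∂v = 6*v*w^2 + 3*w
∇×F = (-12*u*v*w - 2*v*w + 4*w - 5, -3*v - 6*w, 6*v*w^2 + 3*w)
At (-2, -1, 3): (-59, -15, -45).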